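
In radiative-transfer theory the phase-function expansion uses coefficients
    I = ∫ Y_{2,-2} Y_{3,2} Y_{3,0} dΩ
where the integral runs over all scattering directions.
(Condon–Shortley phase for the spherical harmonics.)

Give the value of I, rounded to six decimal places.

Checks pass: Σm=0; 8 even; l₃=3∈[1,5].
(2·2+1)(2·3+1)(2·3+1) = 245
Δ: 2! 2! 4! / 9! → 1/3780
sum: t=0:+1/24 t=1:−1/4 t=2:+1/24 = -1/6
3j²(2 3 3; 0 0 0) = Δ·Π!·Σ² = 4/105  (sign +1)
sum: t=2:+1/24 = 1/24
3j²(2 3 3; -2 2 0) = Δ·Π!·Σ² = 1/21  (sign -1)
combine: 4πI² = 245·4/105·1/21 = 4/9
take √, sign -1: I = -0.18806319

-0.188063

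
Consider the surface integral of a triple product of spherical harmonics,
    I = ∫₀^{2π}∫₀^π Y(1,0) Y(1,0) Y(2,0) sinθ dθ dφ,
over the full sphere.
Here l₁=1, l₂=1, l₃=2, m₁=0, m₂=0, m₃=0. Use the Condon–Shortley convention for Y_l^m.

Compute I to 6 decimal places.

m-sum 0 ✓  L=4 even ✓  0≤2≤2 ✓
Π(2lᵢ+1) = 3×3×5 = 45
triangle coeff Δ(1,1,2) = 1/30
Σ_t [0,0]: t=0:+1/1 = 1/1
(3j)²=2/15 [(1 1 2; 0 0 0)], sign=+1
(m-triple is (0,0,0) — same symbol as above.)
⇒ 4πI² = 4/5
I = (+1)√(4/5/(4π)) = 0.25231325

0.252313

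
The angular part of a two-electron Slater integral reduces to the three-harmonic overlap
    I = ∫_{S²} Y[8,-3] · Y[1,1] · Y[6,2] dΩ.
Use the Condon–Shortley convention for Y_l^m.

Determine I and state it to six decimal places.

|8−1|≤6≤8+1 violated ⇒ I = 0

0.000000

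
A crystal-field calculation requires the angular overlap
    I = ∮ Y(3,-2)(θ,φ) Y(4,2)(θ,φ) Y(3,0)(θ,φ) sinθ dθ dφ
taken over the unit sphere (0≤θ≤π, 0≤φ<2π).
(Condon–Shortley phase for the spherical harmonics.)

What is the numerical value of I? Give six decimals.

-0.044418

Checks pass: Σm=0; 10 even; l₃=3∈[1,7].
(2·3+1)(2·4+1)(2·3+1) = 441
Δ: 4! 2! 4! / 11! → 1/34650
sum: t=1:−1/72 t=2:+1/16 t=3:−1/72 = 5/144
3j²(3 4 3; 0 0 0) = Δ·Π!·Σ² = 2/77  (sign -1)
sum: t=3:−1/72 t=4:+1/96 = -1/288
3j²(3 4 3; -2 2 0) = Δ·Π!·Σ² = 1/462  (sign +1)
combine: 4πI² = 441·2/77·1/462 = 3/121
take √, sign -1: I = -0.04441841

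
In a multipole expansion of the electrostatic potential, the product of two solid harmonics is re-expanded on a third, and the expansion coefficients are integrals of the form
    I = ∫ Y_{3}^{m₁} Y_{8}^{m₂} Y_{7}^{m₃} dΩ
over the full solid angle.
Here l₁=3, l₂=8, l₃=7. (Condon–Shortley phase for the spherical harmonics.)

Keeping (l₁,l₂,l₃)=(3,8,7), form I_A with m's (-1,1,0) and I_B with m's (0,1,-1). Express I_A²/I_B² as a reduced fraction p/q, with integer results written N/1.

Shared (l₁,l₂,l₃)=(3,8,7): N and (l;000)² cancel in I_A²/I_B².
A: Δ = 4!·2!·12!/19! = 1/5290740; Racah Σ t=2..4: t=2:+1/4838400 t=3:−1/3110400 t=4:+1/29030400 = -1/12441600; ⇒ 3j(3 8 7; -1 1 0)² = 343/125970, sgn +1
B: Δ = 4!·2!·12!/19! = 1/5290740; Racah Σ t=1..3: t=1:−1/11612160 t=2:+1/2419200 t=3:−1/6220800 = 29/174182400; ⇒ 3j(3 8 7; 0 1 -1)² = 841/83980, sgn +1
I_A²/I_B² = (343/125970)/(841/83980) = 686/2523

686/2523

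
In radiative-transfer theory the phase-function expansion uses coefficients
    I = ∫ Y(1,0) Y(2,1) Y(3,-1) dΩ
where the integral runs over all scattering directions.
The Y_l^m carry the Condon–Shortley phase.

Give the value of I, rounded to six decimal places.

-0.233597

m-sum 0 ✓  L=6 even ✓  1≤3≤3 ✓
Π(2lᵢ+1) = 3×5×7 = 105
triangle coeff Δ(1,2,3) = 1/105
Σ_t [0,0]: t=0:+1/4 = 1/4
(3j)²=3/35 [(1 2 3; 0 0 0)], sign=-1
Σ_t [0,0]: t=0:+1/6 = 1/6
(3j)²=8/105 [(1 2 3; 0 1 -1)], sign=+1
⇒ 4πI² = 24/35
I = (-1)√(24/35/(4π)) = -0.23359668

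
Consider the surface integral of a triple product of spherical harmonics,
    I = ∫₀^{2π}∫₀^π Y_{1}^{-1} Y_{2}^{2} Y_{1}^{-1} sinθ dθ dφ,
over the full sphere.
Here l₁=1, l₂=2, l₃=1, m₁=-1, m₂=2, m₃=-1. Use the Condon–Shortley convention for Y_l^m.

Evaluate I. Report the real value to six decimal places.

Rules hold: Σm=0, L=4 even, 1≤1≤3.
N = 3·5·3 = 45
Δ = 2!·0!·2!/5! = 1/30
Racah Σ t=1..1: t=1:−1/1 = -1/1
⇒ 3j(1 2 1; 0 0 0)² = 2/15, sgn +1
Racah Σ t=2..2: t=2:+1/4 = 1/4
⇒ 3j(1 2 1; -1 2 -1)² = 1/5, sgn +1
4πI² = N·(3j₀)²·(3jₘ)² = 6/5
I = +1·√(1.2/4π) = 0.30901936

0.309019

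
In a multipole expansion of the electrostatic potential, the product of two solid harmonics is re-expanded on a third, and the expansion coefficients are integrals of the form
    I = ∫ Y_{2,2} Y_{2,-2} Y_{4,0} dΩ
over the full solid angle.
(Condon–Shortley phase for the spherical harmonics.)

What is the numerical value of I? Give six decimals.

0.040299

m-sum 0 ✓  L=8 even ✓  0≤4≤4 ✓
Π(2lᵢ+1) = 5×5×9 = 225
triangle coeff Δ(2,2,4) = 1/630
Σ_t [0,0]: t=0:+1/16 = 1/16
(3j)²=2/35 [(2 2 4; 0 0 0)], sign=+1
Σ_t [0,0]: t=0:+1/576 = 1/576
(3j)²=1/630 [(2 2 4; 2 -2 0)], sign=+1
⇒ 4πI² = 1/49
I = (+1)√(1/49/(4π)) = 0.04029926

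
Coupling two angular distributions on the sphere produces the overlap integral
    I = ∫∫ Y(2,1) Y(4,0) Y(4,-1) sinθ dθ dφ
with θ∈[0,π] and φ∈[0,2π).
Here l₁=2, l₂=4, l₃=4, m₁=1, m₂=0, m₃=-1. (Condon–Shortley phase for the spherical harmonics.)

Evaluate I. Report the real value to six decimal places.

m-sum 0 ✓  L=10 even ✓  2≤4≤6 ✓
Π(2lᵢ+1) = 5×9×9 = 405
triangle coeff Δ(2,4,4) = 1/13860
Σ_t [0,2]: t=0:+1/192 t=1:−1/36 t=2:+1/192 = -5/288
(3j)²=20/693 [(2 4 4; 0 0 0)], sign=-1
Σ_t [0,1]: t=0:+1/96 t=1:−1/72 = -1/288
(3j)²=1/462 [(2 4 4; 1 0 -1)], sign=+1
⇒ 4πI² = 150/5929
I = (-1)√(150/5929/(4π)) = -0.04486937

-0.044869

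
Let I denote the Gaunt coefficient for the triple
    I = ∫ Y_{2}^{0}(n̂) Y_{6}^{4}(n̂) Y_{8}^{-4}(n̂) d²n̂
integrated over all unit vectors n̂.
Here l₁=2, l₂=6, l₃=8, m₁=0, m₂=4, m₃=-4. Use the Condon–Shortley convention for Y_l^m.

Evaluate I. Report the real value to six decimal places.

m-sum 0 ✓  L=16 even ✓  4≤8≤8 ✓
Π(2lᵢ+1) = 5×13×17 = 1105
triangle coeff Δ(2,6,8) = 1/30940
Σ_t [0,0]: t=0:+1/2073600 = 1/2073600
(3j)²=28/1105 [(2 6 8; 0 0 0)], sign=+1
Σ_t [0,0]: t=0:+1/29030400 = 1/29030400
(3j)²=99/7735 [(2 6 8; 0 4 -4)], sign=+1
⇒ 4πI² = 396/1105
I = (+1)√(396/1105/(4π)) = 0.16887351

0.168874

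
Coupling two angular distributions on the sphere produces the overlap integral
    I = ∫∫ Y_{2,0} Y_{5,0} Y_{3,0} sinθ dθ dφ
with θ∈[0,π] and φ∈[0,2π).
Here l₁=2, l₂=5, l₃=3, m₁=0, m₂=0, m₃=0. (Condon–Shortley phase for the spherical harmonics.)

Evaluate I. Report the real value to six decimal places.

0.239615

Checks pass: Σm=0; 10 even; l₃=3∈[3,7].
(2·2+1)(2·5+1)(2·3+1) = 385
Δ: 4! 0! 6! / 11! → 1/2310
sum: t=2:+1/144 = 1/144
3j²(2 5 3; 0 0 0) = Δ·Π!·Σ² = 10/231  (sign -1)
(m-triple is (0,0,0) — same symbol as above.)
combine: 4πI² = 385·10/231·10/231 = 500/693
take √, sign +1: I = 0.23961470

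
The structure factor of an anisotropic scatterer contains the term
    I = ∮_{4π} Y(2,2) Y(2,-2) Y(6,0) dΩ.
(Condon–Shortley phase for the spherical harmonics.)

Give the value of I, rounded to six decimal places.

0.000000

|2−2|≤6≤2+2 violated ⇒ I = 0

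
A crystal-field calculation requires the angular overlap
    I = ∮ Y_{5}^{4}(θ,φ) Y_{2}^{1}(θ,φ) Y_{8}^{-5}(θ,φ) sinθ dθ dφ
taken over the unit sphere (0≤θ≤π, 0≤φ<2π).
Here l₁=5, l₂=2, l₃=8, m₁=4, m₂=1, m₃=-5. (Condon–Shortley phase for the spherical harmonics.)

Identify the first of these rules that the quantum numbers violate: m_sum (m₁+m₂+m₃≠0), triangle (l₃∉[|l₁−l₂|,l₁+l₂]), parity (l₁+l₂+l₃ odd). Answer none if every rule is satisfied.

Σmᵢ = 0  ✓
l₃∈[|l₁−l₂|,l₁+l₂]=[3,7], have l₃=8  ✗
Σlᵢ = 15 ⇒ odd

triangle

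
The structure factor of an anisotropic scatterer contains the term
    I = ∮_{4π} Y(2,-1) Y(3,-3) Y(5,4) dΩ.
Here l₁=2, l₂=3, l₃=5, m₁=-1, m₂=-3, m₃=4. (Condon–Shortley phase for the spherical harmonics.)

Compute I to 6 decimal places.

0.219610

Checks pass: Σm=0; 10 even; l₃=5∈[1,5].
(2·2+1)(2·3+1)(2·5+1) = 385
Δ: 0! 4! 6! / 11! → 1/2310
sum: t=0:+1/144 = 1/144
3j²(2 3 5; 0 0 0) = Δ·Π!·Σ² = 10/231  (sign -1)
sum: t=0:+1/4320 = 1/4320
3j²(2 3 5; -1 -3 4) = Δ·Π!·Σ² = 2/55  (sign -1)
combine: 4πI² = 385·10/231·2/55 = 20/33
take √, sign +1: I = 0.21961050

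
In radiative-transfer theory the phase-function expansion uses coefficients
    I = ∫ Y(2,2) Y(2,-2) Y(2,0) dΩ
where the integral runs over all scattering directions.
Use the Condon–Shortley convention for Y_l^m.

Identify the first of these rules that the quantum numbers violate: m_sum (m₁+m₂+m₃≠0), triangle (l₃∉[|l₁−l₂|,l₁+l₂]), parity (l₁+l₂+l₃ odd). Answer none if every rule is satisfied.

none

Σmᵢ = 0  ✓
l₃∈[|l₁−l₂|,l₁+l₂]=[0,4], have l₃=2  ✓
Σlᵢ = 6 ⇒ even  ✓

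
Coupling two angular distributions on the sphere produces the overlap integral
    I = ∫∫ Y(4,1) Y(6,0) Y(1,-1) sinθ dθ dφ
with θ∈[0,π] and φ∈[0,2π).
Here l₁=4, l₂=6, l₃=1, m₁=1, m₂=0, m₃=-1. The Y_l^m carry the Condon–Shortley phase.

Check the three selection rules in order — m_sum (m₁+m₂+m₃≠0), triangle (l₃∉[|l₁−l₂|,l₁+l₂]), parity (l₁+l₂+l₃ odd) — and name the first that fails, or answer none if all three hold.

Σmᵢ = 0  ✓
l₃∈[|l₁−l₂|,l₁+l₂]=[2,10], have l₃=1  ✗
Σlᵢ = 11 ⇒ odd

triangle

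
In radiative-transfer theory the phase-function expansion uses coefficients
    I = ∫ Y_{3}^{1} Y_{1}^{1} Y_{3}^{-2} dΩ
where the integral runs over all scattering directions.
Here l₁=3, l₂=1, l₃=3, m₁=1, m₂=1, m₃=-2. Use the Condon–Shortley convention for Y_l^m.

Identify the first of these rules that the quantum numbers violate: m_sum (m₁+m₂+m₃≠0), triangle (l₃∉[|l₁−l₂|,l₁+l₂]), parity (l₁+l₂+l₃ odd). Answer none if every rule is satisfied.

parity

Σmᵢ = 0  ✓
l₃∈[|l₁−l₂|,l₁+l₂]=[2,4], have l₃=3  ✓
Σlᵢ = 7 ⇒ odd  ✗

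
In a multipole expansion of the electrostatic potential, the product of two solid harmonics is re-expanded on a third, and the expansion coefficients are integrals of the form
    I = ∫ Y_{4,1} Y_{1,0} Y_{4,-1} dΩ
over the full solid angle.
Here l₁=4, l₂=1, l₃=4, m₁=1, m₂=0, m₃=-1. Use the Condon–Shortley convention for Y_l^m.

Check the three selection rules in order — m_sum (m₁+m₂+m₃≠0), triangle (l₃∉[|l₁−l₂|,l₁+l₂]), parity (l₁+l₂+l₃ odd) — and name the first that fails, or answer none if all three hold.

Σmᵢ = 0  ✓
l₃∈[|l₁−l₂|,l₁+l₂]=[3,5], have l₃=4  ✓
Σlᵢ = 9 ⇒ odd  ✗

parity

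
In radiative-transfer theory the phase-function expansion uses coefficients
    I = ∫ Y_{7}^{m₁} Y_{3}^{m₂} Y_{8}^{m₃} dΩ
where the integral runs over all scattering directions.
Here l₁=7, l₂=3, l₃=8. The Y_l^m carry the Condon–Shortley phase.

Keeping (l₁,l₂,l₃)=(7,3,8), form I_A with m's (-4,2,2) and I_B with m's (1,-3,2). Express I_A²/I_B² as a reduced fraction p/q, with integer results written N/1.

Same 7,3,8: normalisation and zero-m 3j drop out of the ratio.
A: Δ: 2! 12! 4! / 19! → 1/5290740; sum: t=1:−1/174182400 t=2:+1/26127360 = 17/522547200; 3j²(7 3 8; -4 2 2) = Δ·Π!·Σ² = 935/62244  (sign +1)
B: Δ: 2! 12! 4! / 19! → 1/5290740; sum: t=0:+1/24883200 = 1/24883200; 3j²(7 3 8; 1 -3 2) = Δ·Π!·Σ² = 70/4199  (sign +1)
I_A²/I_B² = (935/62244)/(70/4199) = 3179/3528

3179/3528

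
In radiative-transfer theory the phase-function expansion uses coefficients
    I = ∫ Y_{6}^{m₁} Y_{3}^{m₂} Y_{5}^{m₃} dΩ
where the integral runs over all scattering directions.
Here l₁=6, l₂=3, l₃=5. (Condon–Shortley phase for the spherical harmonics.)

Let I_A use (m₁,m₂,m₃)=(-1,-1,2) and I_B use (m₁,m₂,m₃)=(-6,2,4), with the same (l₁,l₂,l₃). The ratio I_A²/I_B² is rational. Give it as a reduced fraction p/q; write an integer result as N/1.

l's match ⇒ only the (l;m) 3-j factors differ between A and B.
A: triangle coeff Δ(6,3,5) = 1/675675; Σ_t [0,2]: t=0:+1/241920 t=1:−1/8640 t=2:+1/5760 = 1/16128; (3j)²=5/1001 [(6 3 5; -1 -1 2)], sign=-1
B: triangle coeff Δ(6,3,5) = 1/675675; Σ_t [4,4]: t=4:+1/967680 = 1/967680; (3j)²=3/91 [(6 3 5; -6 2 4)], sign=-1
I_A²/I_B² = (5/1001)/(3/91) = 5/33

5/33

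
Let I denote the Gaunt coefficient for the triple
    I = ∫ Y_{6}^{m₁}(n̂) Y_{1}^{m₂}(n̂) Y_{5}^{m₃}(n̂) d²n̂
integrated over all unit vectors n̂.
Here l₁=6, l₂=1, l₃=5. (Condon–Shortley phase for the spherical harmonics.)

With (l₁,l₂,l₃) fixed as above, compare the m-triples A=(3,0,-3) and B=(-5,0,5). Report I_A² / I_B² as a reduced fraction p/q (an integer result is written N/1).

27/11

Shared (l₁,l₂,l₃)=(6,1,5): N and (l;000)² cancel in I_A²/I_B².
A: Δ = 2!·10!·0!/13! = 1/858; Racah Σ t=1..1: t=1:−1/80640 = -1/80640; ⇒ 3j(6 1 5; 3 0 -3)² = 9/286, sgn -1
B: Δ = 2!·10!·0!/13! = 1/858; Racah Σ t=1..1: t=1:−1/3628800 = -1/3628800; ⇒ 3j(6 1 5; -5 0 5)² = 1/78, sgn -1
I_A²/I_B² = (9/286)/(1/78) = 27/11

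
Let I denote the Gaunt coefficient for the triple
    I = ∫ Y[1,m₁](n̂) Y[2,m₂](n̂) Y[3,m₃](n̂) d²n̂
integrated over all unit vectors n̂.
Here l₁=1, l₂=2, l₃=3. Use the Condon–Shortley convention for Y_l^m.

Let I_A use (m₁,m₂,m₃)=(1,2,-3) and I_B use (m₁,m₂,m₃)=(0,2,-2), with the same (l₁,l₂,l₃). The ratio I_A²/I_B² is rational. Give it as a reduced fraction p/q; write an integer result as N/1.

l's match ⇒ only the (l;m) 3-j factors differ between A and B.
A: triangle coeff Δ(1,2,3) = 1/105; Σ_t [0,0]: t=0:+1/48 = 1/48; (3j)²=1/7 [(1 2 3; 1 2 -3)], sign=+1
B: triangle coeff Δ(1,2,3) = 1/105; Σ_t [0,0]: t=0:+1/24 = 1/24; (3j)²=1/21 [(1 2 3; 0 2 -2)], sign=-1
I_A²/I_B² = (1/7)/(1/21) = 3/1

3/1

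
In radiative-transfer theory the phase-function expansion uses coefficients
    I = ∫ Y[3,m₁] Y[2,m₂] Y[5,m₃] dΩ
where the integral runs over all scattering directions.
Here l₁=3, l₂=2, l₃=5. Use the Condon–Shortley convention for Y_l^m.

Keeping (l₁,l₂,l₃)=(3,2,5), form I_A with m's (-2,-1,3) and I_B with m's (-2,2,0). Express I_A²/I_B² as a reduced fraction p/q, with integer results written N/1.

Same 3,2,5: normalisation and zero-m 3j drop out of the ratio.
A: Δ: 0! 6! 4! / 11! → 1/2310; sum: t=0:+1/720 = 1/720; 3j²(3 2 5; -2 -1 3) = Δ·Π!·Σ² = 8/165  (sign +1)
B: Δ: 0! 6! 4! / 11! → 1/2310; sum: t=0:+1/2880 = 1/2880; 3j²(3 2 5; -2 2 0) = Δ·Π!·Σ² = 1/462  (sign -1)
I_A²/I_B² = (8/165)/(1/462) = 112/5

112/5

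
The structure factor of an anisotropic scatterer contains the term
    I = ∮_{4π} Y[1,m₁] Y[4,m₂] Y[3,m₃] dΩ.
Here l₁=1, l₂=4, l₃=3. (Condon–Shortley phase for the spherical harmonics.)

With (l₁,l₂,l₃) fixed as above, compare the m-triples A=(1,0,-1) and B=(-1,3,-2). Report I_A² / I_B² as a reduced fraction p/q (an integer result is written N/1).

2/7

l's match ⇒ only the (l;m) 3-j factors differ between A and B.
A: triangle coeff Δ(1,4,3) = 1/252; Σ_t [0,0]: t=0:+1/96 = 1/96; (3j)²=1/42 [(1 4 3; 1 0 -1)], sign=+1
B: triangle coeff Δ(1,4,3) = 1/252; Σ_t [2,2]: t=2:+1/240 = 1/240; (3j)²=1/12 [(1 4 3; -1 3 -2)], sign=-1
I_A²/I_B² = (1/42)/(1/12) = 2/7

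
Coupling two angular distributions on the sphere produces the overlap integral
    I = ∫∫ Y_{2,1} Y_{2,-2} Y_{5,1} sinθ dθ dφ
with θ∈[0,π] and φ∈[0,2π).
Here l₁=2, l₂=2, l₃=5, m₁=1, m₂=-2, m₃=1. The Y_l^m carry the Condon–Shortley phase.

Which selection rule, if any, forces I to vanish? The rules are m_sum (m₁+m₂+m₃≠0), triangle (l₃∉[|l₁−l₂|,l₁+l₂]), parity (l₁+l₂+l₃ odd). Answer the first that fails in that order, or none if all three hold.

m₁+m₂+m₃ = 1 − 2 + 1 = 0  ✓
triangle: |2−2|=0 ≤ l₃=5 ≤ 2+2=4  ✗
parity: l₁+l₂+l₃ = 9 is odd

triangle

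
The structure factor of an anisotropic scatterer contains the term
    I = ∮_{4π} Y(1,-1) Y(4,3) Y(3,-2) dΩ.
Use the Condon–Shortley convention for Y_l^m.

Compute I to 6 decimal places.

m-sum 0 ✓  L=8 even ✓  3≤3≤5 ✓
Π(2lᵢ+1) = 3×9×7 = 189
triangle coeff Δ(1,4,3) = 1/252
Σ_t [1,1]: t=1:−1/36 = -1/36
(3j)²=4/63 [(1 4 3; 0 0 0)], sign=+1
Σ_t [2,2]: t=2:+1/240 = 1/240
(3j)²=1/12 [(1 4 3; -1 3 -2)], sign=-1
⇒ 4πI² = 1/1
I = (-1)√(1/1/(4π)) = -0.28209479

-0.282095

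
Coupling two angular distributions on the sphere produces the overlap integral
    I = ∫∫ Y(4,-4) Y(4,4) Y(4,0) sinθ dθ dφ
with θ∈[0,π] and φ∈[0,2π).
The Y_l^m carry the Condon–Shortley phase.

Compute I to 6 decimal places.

m-sum 0 ✓  L=12 even ✓  0≤4≤8 ✓
Π(2lᵢ+1) = 9×9×9 = 729
triangle coeff Δ(4,4,4) = 1/450450
Σ_t [0,4]: t=0:+1/13824 t=1:−1/216 t=2:+1/64 t=3:−1/216 t=4:+1/13824 = 5/768
(3j)²=18/1001 [(4 4 4; 0 0 0)], sign=+1
Σ_t [4,4]: t=4:+1/13824 = 1/13824
(3j)²=14/1287 [(4 4 4; -4 4 0)], sign=+1
⇒ 4πI² = 2916/20449
I = (+1)√(2916/20449/(4π)) = 0.10652531

0.106525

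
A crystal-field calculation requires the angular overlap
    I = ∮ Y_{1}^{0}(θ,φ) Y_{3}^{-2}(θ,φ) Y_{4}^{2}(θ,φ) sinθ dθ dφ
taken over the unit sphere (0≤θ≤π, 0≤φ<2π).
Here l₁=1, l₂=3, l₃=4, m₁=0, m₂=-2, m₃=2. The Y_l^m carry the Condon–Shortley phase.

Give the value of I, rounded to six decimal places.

Rules hold: Σm=0, L=8 even, 2≤4≤4.
N = 3·7·9 = 189
Δ = 0!·2!·6!/9! = 1/252
Racah Σ t=0..0: t=0:+1/36 = 1/36
⇒ 3j(1 3 4; 0 0 0)² = 4/63, sgn +1
Racah Σ t=0..0: t=0:+1/120 = 1/120
⇒ 3j(1 3 4; 0 -2 2)² = 1/21, sgn +1
4πI² = N·(3j₀)²·(3jₘ)² = 4/7
I = +1·√(0.571429/4π) = 0.21324362

0.213244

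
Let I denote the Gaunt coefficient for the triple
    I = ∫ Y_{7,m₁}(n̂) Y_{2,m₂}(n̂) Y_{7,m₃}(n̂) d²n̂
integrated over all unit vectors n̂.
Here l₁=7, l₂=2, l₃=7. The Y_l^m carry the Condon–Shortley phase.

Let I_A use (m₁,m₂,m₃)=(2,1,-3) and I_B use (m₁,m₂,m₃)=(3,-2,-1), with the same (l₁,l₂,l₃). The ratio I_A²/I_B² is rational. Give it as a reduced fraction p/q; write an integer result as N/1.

25/54

Shared (l₁,l₂,l₃)=(7,2,7): N and (l;000)² cancel in I_A²/I_B².
A: Δ = 2!·12!·2!/17! = 1/185640; Racah Σ t=1..2: t=1:−1/1935360 t=2:+1/4354560 = -1/3483648; ⇒ 3j(7 2 7; 2 1 -3)² = 125/12376, sgn -1
B: Δ = 2!·12!·2!/17! = 1/185640; Racah Σ t=0..0: t=0:+1/3870720 = 1/3870720; ⇒ 3j(7 2 7; 3 -2 -1)² = 135/6188, sgn +1
I_A²/I_B² = (125/12376)/(135/6188) = 25/54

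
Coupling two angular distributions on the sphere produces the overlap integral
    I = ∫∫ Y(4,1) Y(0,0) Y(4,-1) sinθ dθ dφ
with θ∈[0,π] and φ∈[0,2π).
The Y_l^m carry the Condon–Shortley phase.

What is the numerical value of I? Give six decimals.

Checks pass: Σm=0; 8 even; l₃=4∈[4,4].
(2·4+1)(2·0+1)(2·4+1) = 81
Δ: 0! 8! 0! / 9! → 1/9
sum: t=0:+1/576 = 1/576
3j²(4 0 4; 0 0 0) = Δ·Π!·Σ² = 1/9  (sign +1)
sum: t=0:+1/720 = 1/720
3j²(4 0 4; 1 0 -1) = Δ·Π!·Σ² = 1/9  (sign -1)
combine: 4πI² = 81·1/9·1/9 = 1/1
take √, sign -1: I = -0.28209479

-0.282095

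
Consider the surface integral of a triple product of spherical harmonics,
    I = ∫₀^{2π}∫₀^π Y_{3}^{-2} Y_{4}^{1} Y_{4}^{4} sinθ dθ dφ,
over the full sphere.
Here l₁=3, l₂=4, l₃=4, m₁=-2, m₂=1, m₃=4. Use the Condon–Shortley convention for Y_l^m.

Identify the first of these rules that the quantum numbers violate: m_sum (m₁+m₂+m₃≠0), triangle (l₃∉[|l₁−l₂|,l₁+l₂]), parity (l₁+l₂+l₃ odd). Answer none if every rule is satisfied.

m_sum

azimuthal sum: -2 + 1 + 4 = 3  ✗
1 ≤ 4 ≤ 7 (triangle on l)
L = 3 + 4 + 4 = 11 (odd)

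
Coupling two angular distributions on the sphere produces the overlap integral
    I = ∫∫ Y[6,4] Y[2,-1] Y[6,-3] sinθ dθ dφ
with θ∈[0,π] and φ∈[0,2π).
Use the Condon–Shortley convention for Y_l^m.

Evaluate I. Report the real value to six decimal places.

m-sum 0 ✓  L=14 even ✓  4≤6≤8 ✓
Π(2lᵢ+1) = 13×5×13 = 845
triangle coeff Δ(6,2,6) = 1/90090
Σ_t [0,2]: t=0:+1/69120 t=1:−1/14400 t=2:+1/69120 = -7/172800
(3j)²=14/715 [(6 2 6; 0 0 0)], sign=-1
Σ_t [0,1]: t=0:+1/161280 t=1:−1/725760 = 1/207360
(3j)²=7/286 [(6 2 6; 4 -1 -3)], sign=-1
⇒ 4πI² = 49/121
I = (+1)√(49/121/(4π)) = 0.17951487

0.179515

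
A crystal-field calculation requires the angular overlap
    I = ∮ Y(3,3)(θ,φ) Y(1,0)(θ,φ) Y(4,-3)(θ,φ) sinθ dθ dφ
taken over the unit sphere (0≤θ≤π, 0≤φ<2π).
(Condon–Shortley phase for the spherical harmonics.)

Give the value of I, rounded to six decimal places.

Checks pass: Σm=0; 8 even; l₃=4∈[2,4].
(2·3+1)(2·1+1)(2·4+1) = 189
Δ: 0! 6! 2! / 9! → 1/252
sum: t=0:+1/36 = 1/36
3j²(3 1 4; 0 0 0) = Δ·Π!·Σ² = 4/63  (sign +1)
sum: t=0:+1/720 = 1/720
3j²(3 1 4; 3 0 -3) = Δ·Π!·Σ² = 1/36  (sign -1)
combine: 4πI² = 189·4/63·1/36 = 1/3
take √, sign -1: I = -0.16286750

-0.162868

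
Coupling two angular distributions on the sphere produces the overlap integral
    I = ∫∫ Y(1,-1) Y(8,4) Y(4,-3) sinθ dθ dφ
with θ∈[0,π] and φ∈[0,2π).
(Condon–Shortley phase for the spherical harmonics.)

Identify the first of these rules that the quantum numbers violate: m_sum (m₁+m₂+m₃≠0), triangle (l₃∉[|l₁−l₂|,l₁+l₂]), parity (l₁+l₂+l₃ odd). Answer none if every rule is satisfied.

m₁+m₂+m₃ = -1 + 4 − 3 = 0  ✓
triangle: |1−8|=7 ≤ l₃=4 ≤ 1+8=9  ✗
parity: l₁+l₂+l₃ = 13 is odd

triangle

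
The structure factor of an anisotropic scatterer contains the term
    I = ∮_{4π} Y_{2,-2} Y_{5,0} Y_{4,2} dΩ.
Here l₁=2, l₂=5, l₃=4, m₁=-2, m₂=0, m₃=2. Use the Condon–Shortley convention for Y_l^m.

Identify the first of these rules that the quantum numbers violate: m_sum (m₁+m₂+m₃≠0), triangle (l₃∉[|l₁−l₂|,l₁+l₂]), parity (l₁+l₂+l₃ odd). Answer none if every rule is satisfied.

parity

azimuthal sum: -2 + 0 + 2 = 0  ✓
3 ≤ 4 ≤ 7 (triangle on l)  ✓
L = 2 + 5 + 4 = 11 (odd)  ✗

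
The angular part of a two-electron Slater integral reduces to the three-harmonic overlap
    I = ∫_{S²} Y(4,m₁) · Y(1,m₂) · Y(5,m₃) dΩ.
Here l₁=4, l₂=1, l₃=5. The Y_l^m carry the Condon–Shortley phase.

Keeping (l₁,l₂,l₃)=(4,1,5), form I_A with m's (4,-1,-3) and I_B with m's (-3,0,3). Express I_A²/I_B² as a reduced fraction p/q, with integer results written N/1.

l's match ⇒ only the (l;m) 3-j factors differ between A and B.
A: triangle coeff Δ(4,1,5) = 1/495; Σ_t [0,0]: t=0:+1/80640 = 1/80640; (3j)²=1/495 [(4 1 5; 4 -1 -3)], sign=+1
B: triangle coeff Δ(4,1,5) = 1/495; Σ_t [0,0]: t=0:+1/5040 = 1/5040; (3j)²=16/495 [(4 1 5; -3 0 3)], sign=+1
I_A²/I_B² = (1/495)/(16/495) = 1/16

1/16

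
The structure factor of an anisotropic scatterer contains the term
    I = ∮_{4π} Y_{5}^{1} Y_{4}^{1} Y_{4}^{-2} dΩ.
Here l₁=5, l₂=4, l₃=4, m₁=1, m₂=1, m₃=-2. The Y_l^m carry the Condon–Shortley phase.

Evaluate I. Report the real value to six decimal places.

0.000000

Σlᵢ=13 odd — θ-integrand is odd under cosθ→−cosθ; I=0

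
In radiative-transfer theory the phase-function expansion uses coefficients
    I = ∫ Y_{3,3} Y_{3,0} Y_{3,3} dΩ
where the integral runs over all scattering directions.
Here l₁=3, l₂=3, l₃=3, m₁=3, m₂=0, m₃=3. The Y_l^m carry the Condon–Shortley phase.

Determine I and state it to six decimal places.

Σmᵢ = 6 ≠ 0, so the φ-integral vanishes; I = 0

0.000000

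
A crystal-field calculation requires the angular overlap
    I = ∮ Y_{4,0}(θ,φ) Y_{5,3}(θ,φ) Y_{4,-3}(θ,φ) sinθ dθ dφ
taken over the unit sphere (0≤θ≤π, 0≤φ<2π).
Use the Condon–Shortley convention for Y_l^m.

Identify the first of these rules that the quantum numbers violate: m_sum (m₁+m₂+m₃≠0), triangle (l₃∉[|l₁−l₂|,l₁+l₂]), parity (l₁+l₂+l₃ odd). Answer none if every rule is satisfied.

parity

m₁+m₂+m₃ = 0 + 3 − 3 = 0  ✓
triangle: |4−5|=1 ≤ l₃=4 ≤ 4+5=9  ✓
parity: l₁+l₂+l₃ = 13 is odd  ✗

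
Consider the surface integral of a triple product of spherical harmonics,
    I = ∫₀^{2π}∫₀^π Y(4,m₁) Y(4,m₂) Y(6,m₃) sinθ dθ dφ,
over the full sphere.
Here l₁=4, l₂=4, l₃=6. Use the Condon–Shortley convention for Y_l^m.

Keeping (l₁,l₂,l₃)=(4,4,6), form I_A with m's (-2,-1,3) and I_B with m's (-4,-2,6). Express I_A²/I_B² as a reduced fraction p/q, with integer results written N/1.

Same 4,4,6: normalisation and zero-m 3j drop out of the ratio.
A: Δ: 2! 6! 6! / 15! → 1/1261260; sum: t=0:+1/51840 t=1:−1/5760 t=2:+1/11520 = -7/103680; 3j²(4 4 6; -2 -1 3) = Δ·Π!·Σ² = 7/858  (sign +1)
B: Δ: 2! 6! 6! / 15! → 1/1261260; sum: t=2:+1/1036800 = 1/1036800; 3j²(4 4 6; -4 -2 6) = Δ·Π!·Σ² = 4/195  (sign +1)
I_A²/I_B² = (7/858)/(4/195) = 35/88

35/88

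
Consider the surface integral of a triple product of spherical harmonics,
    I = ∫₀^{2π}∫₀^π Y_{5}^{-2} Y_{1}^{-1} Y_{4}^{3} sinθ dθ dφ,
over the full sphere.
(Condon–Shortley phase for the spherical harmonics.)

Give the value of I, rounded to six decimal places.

Rules hold: Σm=0, L=10 even, 4≤4≤6.
N = 11·3·9 = 297
Δ = 2!·8!·0!/11! = 1/495
Racah Σ t=1..1: t=1:−1/576 = -1/576
⇒ 3j(5 1 4; 0 0 0)² = 5/99, sgn -1
Racah Σ t=0..0: t=0:+1/10080 = 1/10080
⇒ 3j(5 1 4; -2 -1 3)² = 1/165, sgn -1
4πI² = N·(3j₀)²·(3jₘ)² = 1/11
I = +1·√(0.0909091/4π) = 0.08505478

0.085055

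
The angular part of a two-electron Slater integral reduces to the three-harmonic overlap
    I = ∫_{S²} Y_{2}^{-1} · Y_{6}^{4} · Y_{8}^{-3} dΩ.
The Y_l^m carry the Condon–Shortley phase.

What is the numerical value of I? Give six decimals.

Rules hold: Σm=0, L=16 even, 4≤8≤8.
N = 5·13·17 = 1105
Δ = 0!·4!·12!/17! = 1/30940
Racah Σ t=0..0: t=0:+1/2073600 = 1/2073600
⇒ 3j(2 6 8; 0 0 0)² = 28/1105, sgn +1
Racah Σ t=0..0: t=0:+1/43545600 = 1/43545600
⇒ 3j(2 6 8; -1 4 -3)² = 11/3094, sgn -1
4πI² = N·(3j₀)²·(3jₘ)² = 22/221
I = -1·√(0.0995475/4π) = -0.08900415

-0.089004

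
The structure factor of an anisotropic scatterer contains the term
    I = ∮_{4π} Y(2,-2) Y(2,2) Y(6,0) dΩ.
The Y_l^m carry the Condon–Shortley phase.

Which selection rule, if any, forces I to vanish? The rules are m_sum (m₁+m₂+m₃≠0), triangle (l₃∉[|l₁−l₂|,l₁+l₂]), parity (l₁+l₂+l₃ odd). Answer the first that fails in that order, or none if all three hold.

azimuthal sum: -2 + 2 + 0 = 0  ✓
0 ≤ 6 ≤ 4 (triangle on l)  ✗
L = 2 + 2 + 6 = 10 (even)

triangle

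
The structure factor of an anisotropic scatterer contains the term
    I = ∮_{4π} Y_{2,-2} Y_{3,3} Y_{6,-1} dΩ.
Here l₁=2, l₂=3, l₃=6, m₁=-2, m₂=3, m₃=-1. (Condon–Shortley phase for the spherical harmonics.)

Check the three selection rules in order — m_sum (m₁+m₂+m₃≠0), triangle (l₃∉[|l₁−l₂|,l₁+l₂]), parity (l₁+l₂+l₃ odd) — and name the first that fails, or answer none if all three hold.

triangle

m₁+m₂+m₃ = -2 + 3 − 1 = 0  ✓
triangle: |2−3|=1 ≤ l₃=6 ≤ 2+3=5  ✗
parity: l₁+l₂+l₃ = 11 is odd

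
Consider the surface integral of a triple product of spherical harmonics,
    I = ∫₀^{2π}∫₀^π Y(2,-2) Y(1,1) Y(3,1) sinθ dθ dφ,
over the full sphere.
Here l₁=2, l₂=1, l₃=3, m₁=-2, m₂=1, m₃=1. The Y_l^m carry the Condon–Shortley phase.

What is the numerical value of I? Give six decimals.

Rules hold: Σm=0, L=6 even, 1≤3≤3.
N = 5·3·7 = 105
Δ = 0!·4!·2!/7! = 1/105
Racah Σ t=0..0: t=0:+1/4 = 1/4
⇒ 3j(2 1 3; 0 0 0)² = 3/35, sgn -1
Racah Σ t=0..0: t=0:+1/48 = 1/48
⇒ 3j(2 1 3; -2 1 1)² = 1/105, sgn +1
4πI² = N·(3j₀)²·(3jₘ)² = 3/35
I = -1·√(0.0857143/4π) = -0.08258890

-0.082589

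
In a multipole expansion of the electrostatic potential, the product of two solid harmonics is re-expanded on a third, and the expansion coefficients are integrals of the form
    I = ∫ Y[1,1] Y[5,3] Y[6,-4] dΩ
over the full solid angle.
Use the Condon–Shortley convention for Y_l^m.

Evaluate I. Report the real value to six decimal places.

Checks pass: Σm=0; 12 even; l₃=6∈[4,6].
(2·1+1)(2·5+1)(2·6+1) = 429
Δ: 0! 2! 10! / 13! → 1/858
sum: t=0:+1/14400 = 1/14400
3j²(1 5 6; 0 0 0) = Δ·Π!·Σ² = 6/143  (sign +1)
sum: t=0:+1/161280 = 1/161280
3j²(1 5 6; 1 3 -4) = Δ·Π!·Σ² = 15/286  (sign +1)
combine: 4πI² = 429·6/143·15/286 = 135/143
take √, sign +1: I = 0.27409047

0.274090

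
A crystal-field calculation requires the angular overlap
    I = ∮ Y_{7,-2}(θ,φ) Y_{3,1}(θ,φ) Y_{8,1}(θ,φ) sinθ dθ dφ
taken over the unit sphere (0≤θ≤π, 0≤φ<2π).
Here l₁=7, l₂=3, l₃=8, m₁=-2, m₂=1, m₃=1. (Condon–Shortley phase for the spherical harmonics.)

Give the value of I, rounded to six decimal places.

Rules hold: Σm=0, L=18 even, 4≤8≤10.
N = 15·7·17 = 1785
Δ = 2!·12!·4!/19! = 1/5290740
Racah Σ t=0..2: t=0:+1/7257600 t=1:−1/2073600 t=2:+1/7257600 = -1/4838400
⇒ 3j(7 3 8; 0 0 0)² = 252/20995, sgn -1
Racah Σ t=0..2: t=0:+1/104509440 t=1:−1/5806080 t=2:+1/4838400 = 23/522547200
⇒ 3j(7 3 8; -2 1 1)² = 529/377910, sgn -1
4πI² = N·(3j₀)²·(3jₘ)² = 155526/5185765
I = +1·√(0.0299909/4π) = 0.04885288

0.048853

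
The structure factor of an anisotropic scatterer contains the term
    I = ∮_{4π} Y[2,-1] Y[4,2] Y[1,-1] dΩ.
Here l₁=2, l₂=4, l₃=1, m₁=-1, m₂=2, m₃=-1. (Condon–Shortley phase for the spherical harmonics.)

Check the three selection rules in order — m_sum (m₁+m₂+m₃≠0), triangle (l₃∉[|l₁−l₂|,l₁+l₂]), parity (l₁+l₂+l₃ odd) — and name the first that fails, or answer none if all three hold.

Σmᵢ = 0  ✓
l₃∈[|l₁−l₂|,l₁+l₂]=[2,6], have l₃=1  ✗
Σlᵢ = 7 ⇒ odd

triangle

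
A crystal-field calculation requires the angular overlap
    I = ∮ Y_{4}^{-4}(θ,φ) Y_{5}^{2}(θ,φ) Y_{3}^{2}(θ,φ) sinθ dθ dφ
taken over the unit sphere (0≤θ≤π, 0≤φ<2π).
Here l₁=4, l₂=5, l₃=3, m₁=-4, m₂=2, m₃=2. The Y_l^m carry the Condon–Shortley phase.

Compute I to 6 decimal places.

-0.109480

m-sum 0 ✓  L=12 even ✓  1≤3≤9 ✓
Π(2lᵢ+1) = 9×11×7 = 693
triangle coeff Δ(4,5,3) = 1/180180
Σ_t [2,4]: t=2:+1/576 t=3:−1/144 t=4:+1/576 = -1/288
(3j)²=20/1001 [(4 5 3; 0 0 0)], sign=+1
Σ_t [6,6]: t=6:+1/8640 = 1/8640
(3j)²=14/1287 [(4 5 3; -4 2 2)], sign=-1
⇒ 4πI² = 280/1859
I = (-1)√(280/1859/(4π)) = -0.10947990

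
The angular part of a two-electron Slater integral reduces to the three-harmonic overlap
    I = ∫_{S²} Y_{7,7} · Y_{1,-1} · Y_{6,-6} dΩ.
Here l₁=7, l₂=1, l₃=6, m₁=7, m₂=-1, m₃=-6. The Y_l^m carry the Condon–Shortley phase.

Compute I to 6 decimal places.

-0.333779

Checks pass: Σm=0; 14 even; l₃=6∈[6,8].
(2·7+1)(2·1+1)(2·6+1) = 585
Δ: 2! 12! 0! / 15! → 1/1365
sum: t=1:−1/518400 = -1/518400
3j²(7 1 6; 0 0 0) = Δ·Π!·Σ² = 7/195  (sign -1)
sum: t=0:+1/958003200 = 1/958003200
3j²(7 1 6; 7 -1 -6) = Δ·Π!·Σ² = 1/15  (sign +1)
combine: 4πI² = 585·7/195·1/15 = 7/5
take √, sign -1: I = -0.33377906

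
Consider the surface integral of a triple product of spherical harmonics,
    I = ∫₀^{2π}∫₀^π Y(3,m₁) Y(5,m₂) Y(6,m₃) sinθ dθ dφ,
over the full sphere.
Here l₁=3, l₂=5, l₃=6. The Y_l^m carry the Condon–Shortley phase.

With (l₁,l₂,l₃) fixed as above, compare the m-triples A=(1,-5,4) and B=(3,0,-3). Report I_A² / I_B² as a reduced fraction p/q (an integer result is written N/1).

9/14

l's match ⇒ only the (l;m) 3-j factors differ between A and B.
A: triangle coeff Δ(3,5,6) = 1/675675; Σ_t [0,0]: t=0:+1/322560 = 1/322560; (3j)²=18/1001 [(3 5 6; 1 -5 4)], sign=+1
B: triangle coeff Δ(3,5,6) = 1/675675; Σ_t [0,0]: t=0:+1/34560 = 1/34560; (3j)²=4/143 [(3 5 6; 3 0 -3)], sign=-1
I_A²/I_B² = (18/1001)/(4/143) = 9/14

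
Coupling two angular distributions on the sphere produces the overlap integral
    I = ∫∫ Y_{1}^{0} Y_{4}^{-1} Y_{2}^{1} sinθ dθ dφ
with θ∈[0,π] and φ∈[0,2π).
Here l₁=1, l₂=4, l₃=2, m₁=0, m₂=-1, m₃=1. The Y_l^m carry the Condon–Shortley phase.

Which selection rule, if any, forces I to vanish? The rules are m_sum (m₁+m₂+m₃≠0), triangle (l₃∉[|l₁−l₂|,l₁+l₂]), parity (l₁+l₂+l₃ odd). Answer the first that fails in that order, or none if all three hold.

azimuthal sum: 0 − 1 + 1 = 0  ✓
3 ≤ 2 ≤ 5 (triangle on l)  ✗
L = 1 + 4 + 2 = 7 (odd)

triangle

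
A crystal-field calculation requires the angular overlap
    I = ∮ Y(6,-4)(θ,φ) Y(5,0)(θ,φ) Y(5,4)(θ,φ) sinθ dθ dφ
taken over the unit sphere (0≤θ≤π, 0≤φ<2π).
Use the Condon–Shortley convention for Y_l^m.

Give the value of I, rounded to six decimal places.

-0.082328

Checks pass: Σm=0; 16 even; l₃=5∈[1,11].
(2·6+1)(2·5+1)(2·5+1) = 1573
Δ: 6! 6! 4! / 17! → 1/28588560
sum: t=1:−1/345600 t=2:+1/13824 t=3:−1/5184 t=4:+1/13824 t=5:−1/345600 = -7/129600
3j²(6 5 5; 0 0 0) = Δ·Π!·Σ² = 80/7293  (sign +1)
sum: t=4:+1/207360 t=5:−1/345600 = 1/518400
3j²(6 5 5; -4 0 4) = Δ·Π!·Σ² = 12/2431  (sign -1)
combine: 4πI² = 1573·80/7293·12/2431 = 320/3757
take √, sign -1: I = -0.08232836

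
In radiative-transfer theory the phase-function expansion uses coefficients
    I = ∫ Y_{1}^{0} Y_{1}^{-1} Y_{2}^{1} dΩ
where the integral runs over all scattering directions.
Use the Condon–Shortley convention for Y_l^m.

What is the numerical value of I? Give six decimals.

-0.218510

Rules hold: Σm=0, L=4 even, 0≤2≤2.
N = 3·3·5 = 45
Δ = 0!·2!·2!/5! = 1/30
Racah Σ t=0..0: t=0:+1/1 = 1/1
⇒ 3j(1 1 2; 0 0 0)² = 2/15, sgn +1
Racah Σ t=0..0: t=0:+1/2 = 1/2
⇒ 3j(1 1 2; 0 -1 1)² = 1/10, sgn -1
4πI² = N·(3j₀)²·(3jₘ)² = 3/5
I = -1·√(0.6/4π) = -0.21850969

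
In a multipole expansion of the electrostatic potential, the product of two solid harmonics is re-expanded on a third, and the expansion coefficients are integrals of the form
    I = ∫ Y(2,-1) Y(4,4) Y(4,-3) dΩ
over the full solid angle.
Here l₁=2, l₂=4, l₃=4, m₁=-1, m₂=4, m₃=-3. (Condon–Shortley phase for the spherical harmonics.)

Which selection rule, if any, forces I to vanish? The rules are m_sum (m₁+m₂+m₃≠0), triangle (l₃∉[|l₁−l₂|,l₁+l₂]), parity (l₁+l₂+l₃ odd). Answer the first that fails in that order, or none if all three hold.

none

Σmᵢ = 0  ✓
l₃∈[|l₁−l₂|,l₁+l₂]=[2,6], have l₃=4  ✓
Σlᵢ = 10 ⇒ even  ✓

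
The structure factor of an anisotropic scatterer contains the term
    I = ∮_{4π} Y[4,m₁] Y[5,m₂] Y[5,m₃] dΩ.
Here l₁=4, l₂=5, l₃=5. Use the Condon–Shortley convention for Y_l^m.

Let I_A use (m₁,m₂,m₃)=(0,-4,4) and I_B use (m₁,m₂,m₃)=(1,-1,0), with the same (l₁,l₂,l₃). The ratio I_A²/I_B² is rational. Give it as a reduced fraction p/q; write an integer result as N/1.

Same 4,5,5: normalisation and zero-m 3j drop out of the ratio.
A: Δ: 4! 4! 6! / 15! → 1/3153150; sum: t=0:+1/69120 t=1:−1/25920 = -1/41472; 3j²(4 5 5; 0 -4 4) = Δ·Π!·Σ² = 2/143  (sign +1)
B: Δ: 4! 4! 6! / 15! → 1/3153150; sum: t=0:+1/6912 t=1:−1/864 t=2:+1/1152 t=3:−1/17280 = -7/34560; 3j²(4 5 5; 1 -1 0) = Δ·Π!·Σ² = 1/429  (sign +1)
I_A²/I_B² = (2/143)/(1/429) = 6/1

6/1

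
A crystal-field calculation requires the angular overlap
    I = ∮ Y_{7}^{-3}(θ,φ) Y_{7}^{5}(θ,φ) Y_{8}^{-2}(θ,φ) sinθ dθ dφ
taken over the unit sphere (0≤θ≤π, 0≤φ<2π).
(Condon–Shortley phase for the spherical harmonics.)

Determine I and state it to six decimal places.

0.035446

Checks pass: Σm=0; 22 even; l₃=8∈[0,14].
(2·7+1)(2·7+1)(2·8+1) = 3825
Δ: 6! 8! 8! / 23! → 1/22086194130
sum: t=0:+1/18289152000 t=1:−1/248832000 t=2:+1/24883200 t=3:−1/11943936 t=4:+1/24883200 t=5:−1/248832000 t=6:+1/18289152000 = -11/975421440
3j²(7 7 8; 0 0 0) = Δ·Π!·Σ² = 1750/289731  (sign -1)
sum: t=4:+1/2786918400 t=5:−1/435456000 t=6:+1/597196800 = -11/41803776000
3j²(7 7 8; -3 5 -2) = Δ·Π!·Σ² = 66/96577  (sign -1)
combine: 4πI² = 3825·1750/289731·66/96577 = 8662500/548653937
take √, sign +1: I = 0.03544602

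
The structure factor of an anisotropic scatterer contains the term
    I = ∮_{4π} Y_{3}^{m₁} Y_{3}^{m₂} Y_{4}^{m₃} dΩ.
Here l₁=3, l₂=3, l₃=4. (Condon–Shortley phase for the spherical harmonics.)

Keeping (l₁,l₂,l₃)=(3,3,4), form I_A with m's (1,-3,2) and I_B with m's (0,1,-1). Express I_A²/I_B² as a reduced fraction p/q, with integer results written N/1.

Shared (l₁,l₂,l₃)=(3,3,4): N and (l;000)² cancel in I_A²/I_B².
A: Δ = 2!·4!·4!/11! = 1/34650; Racah Σ t=0..0: t=0:+1/192 = 1/192; ⇒ 3j(3 3 4; 1 -3 2)² = 3/77, sgn +1
B: Δ = 2!·4!·4!/11! = 1/34650; Racah Σ t=0..2: t=0:+1/288 t=1:−1/24 t=2:+1/48 = -5/288; ⇒ 3j(3 3 4; 0 1 -1)² = 5/462, sgn +1
I_A²/I_B² = (3/77)/(5/462) = 18/5

18/5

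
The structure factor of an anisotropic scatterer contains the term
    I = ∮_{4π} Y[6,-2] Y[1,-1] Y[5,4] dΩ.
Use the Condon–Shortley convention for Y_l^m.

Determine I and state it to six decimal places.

0.000000

m-sum = -2 − 1 + 4 = 1 ≠ 0 ⇒ I = 0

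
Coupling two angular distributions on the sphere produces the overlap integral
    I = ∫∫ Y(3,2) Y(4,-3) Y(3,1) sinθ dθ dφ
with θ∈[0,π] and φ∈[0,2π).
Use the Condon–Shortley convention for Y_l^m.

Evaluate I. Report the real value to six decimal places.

Checks pass: Σm=0; 10 even; l₃=3∈[1,7].
(2·3+1)(2·4+1)(2·3+1) = 441
Δ: 4! 2! 4! / 11! → 1/34650
sum: t=1:−1/72 t=2:+1/16 t=3:−1/72 = 5/144
3j²(3 4 3; 0 0 0) = Δ·Π!·Σ² = 2/77  (sign -1)
sum: t=0:+1/144 t=1:−1/288 = 1/288
3j²(3 4 3; 2 -3 1) = Δ·Π!·Σ² = 1/99  (sign +1)
combine: 4πI² = 441·2/77·1/99 = 14/121
take √, sign -1: I = -0.09595473

-0.095955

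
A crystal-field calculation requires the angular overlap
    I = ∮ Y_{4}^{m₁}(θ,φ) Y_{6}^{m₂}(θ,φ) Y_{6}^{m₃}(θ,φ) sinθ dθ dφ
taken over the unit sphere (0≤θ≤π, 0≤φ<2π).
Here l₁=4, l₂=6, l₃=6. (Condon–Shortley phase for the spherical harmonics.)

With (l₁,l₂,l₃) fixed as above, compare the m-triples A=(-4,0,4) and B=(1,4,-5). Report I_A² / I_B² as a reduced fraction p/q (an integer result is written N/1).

l's match ⇒ only the (l;m) 3-j factors differ between A and B.
A: triangle coeff Δ(4,6,6) = 1/15315300; Σ_t [4,4]: t=4:+1/829440 = 1/829440; (3j)²=35/2431 [(4 6 6; -4 0 4)], sign=+1
B: triangle coeff Δ(4,6,6) = 1/15315300; Σ_t [2,3]: t=2:+1/967680 t=3:−1/725760 = -1/2903040; (3j)²=5/3094 [(4 6 6; 1 4 -5)], sign=+1
I_A²/I_B² = (35/2431)/(5/3094) = 98/11

98/11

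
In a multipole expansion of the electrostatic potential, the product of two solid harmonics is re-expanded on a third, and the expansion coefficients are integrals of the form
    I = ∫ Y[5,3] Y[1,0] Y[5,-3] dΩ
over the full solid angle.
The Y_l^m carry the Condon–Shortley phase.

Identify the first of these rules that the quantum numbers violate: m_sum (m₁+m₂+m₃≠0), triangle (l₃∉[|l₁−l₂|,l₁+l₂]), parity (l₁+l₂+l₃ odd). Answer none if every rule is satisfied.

m₁+m₂+m₃ = 3 + 0 − 3 = 0  ✓
triangle: |5−1|=4 ≤ l₃=5 ≤ 5+1=6  ✓
parity: l₁+l₂+l₃ = 11 is odd  ✗

parity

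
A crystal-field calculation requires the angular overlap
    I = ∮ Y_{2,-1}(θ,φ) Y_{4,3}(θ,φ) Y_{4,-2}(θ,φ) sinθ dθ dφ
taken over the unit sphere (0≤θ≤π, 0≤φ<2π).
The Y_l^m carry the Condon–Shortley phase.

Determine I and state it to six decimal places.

Rules hold: Σm=0, L=10 even, 2≤4≤6.
N = 5·9·9 = 405
Δ = 2!·2!·6!/11! = 1/13860
Racah Σ t=0..2: t=0:+1/192 t=1:−1/36 t=2:+1/192 = -5/288
⇒ 3j(2 4 4; 0 0 0)² = 20/693, sgn -1
Racah Σ t=1..2: t=1:−1/1440 t=2:+1/240 = 1/288
⇒ 3j(2 4 4; -1 3 -2)² = 5/132, sgn +1
4πI² = N·(3j₀)²·(3jₘ)² = 375/847
I = -1·√(0.442739/4π) = -0.18770204

-0.187702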